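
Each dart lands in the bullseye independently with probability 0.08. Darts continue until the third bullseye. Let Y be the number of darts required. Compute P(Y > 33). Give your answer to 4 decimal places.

Needing more than 33 darts ⇔ fewer than 3 successes in the first 33. With X ~ Binomial(33, 0.08), P(Y > 33) = P(X ≤ 2).
  k=0: C(33,0)·0.08^0·0.92^33 = 0.063826
  k=1: C(33,1)·0.08^1·0.92^32 = 0.183153
  k=2: C(33,2)·0.08^2·0.92^31 = 0.254822
P(X ≤ 2) = 0.501801

0.5018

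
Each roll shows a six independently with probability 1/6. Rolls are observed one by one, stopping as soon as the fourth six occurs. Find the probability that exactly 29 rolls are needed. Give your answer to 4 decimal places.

Y = trial on which the fourth success occurs; negative binomial, r=4, p=0.166667.
P(Y=29) = C(28,3) · p^4 · (1−p)^25
= 3276 · 0.0007716 · 0.010483 = 0.026498

0.0265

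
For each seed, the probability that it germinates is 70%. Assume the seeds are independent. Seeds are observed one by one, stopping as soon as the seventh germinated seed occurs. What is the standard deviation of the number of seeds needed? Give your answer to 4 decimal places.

2.0702

Y = total seeds until the seventh success; negative binomial with r=7, p=0.70.
SD(Y) = √[r(1−p)/p²] = √(4.285714) = 2.070197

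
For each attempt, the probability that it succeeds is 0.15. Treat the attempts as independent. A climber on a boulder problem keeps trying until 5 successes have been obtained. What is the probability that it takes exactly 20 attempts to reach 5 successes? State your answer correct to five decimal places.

Y = trial on which the fifth success occurs; negative binomial, r=5, p=0.15.
P(Y=20) = C(19,4) · p^5 · (1−p)^15
= 3876 · 7.5937e-05 · 0.087354 = 0.0257113

0.02571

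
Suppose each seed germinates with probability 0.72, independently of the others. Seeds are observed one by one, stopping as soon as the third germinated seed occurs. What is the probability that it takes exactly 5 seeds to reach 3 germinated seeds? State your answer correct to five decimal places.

0.17558

Y = trial on which the third success occurs; negative binomial, r=3, p=0.72.
P(Y=5) = C(4,2) · p^3 · (1−p)^2
= 6 · 0.37325 · 0.0784 = 0.1755759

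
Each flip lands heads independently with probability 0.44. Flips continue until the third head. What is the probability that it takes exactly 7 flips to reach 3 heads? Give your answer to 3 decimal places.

Y = trial on which the third success occurs; negative binomial, r=3, p=0.44.
P(Y=7) = C(6,2) · p^3 · (1−p)^4
= 15 · 0.085184 · 0.098345 = 0.12566

0.126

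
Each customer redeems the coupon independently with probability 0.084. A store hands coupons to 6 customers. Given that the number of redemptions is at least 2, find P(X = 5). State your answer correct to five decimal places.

X ~ Binomial(6, 0.084). Want P(X=5 | X≥2) = P(X=5) / P(X≥2).
P(X=5) = C(6,5)·0.084^5·0.916^1 = 0.0000230
P(X≥2) = 1 − 0.5907080 − 0.3250184 = 0.0842736
Ratio = 0.0000230 / 0.0842736 = 0.0002727

0.00027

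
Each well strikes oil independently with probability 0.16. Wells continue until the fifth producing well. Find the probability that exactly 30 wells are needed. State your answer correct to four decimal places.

Y = trial on which the fifth success occurs; negative binomial, r=5, p=0.16.
P(Y=30) = C(29,4) · p^5 · (1−p)^25
= 23751 · 0.00010486 · 0.012793 = 0.031861

0.0319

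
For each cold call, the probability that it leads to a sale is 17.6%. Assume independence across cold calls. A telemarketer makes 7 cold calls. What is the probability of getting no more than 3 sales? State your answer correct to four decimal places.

0.9786

X ~ Binomial(7, 0.176); P(X ≤ 3) = Σ C(7,k) p^k (1−p)^(7−k) over k:
  k=0: C(7,0)·0.176^0·0.824^7 = 0.257923
  k=1: C(7,1)·0.176^1·0.824^6 = 0.385633
  k=2: C(7,2)·0.176^2·0.824^5 = 0.247105
  k=3: C(7,3)·0.176^3·0.824^4 = 0.087966
Total = 0.978627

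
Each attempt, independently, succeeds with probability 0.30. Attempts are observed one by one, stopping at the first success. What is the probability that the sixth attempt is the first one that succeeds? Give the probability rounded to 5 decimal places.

Geometric (trials to first success), p = 0.30.
P(Y = 6) = (1−p)^5 · p = 0.16807 · 0.30 = 0.0504210

0.05042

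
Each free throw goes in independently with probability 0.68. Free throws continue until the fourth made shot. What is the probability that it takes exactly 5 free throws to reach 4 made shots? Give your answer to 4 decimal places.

Y = trial on which the fourth success occurs; negative binomial, r=4, p=0.68.
P(Y=5) = C(4,3) · p^4 · (1−p)^1
= 4 · 0.21381 · 0.32 = 0.273682

0.2737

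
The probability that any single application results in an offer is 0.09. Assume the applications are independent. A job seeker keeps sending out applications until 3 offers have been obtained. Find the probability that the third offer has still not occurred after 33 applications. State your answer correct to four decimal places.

Needing more than 33 applications ⇔ fewer than 3 successes in the first 33. With X ~ Binomial(33, 0.09), P(Y > 33) = P(X ≤ 2).
  k=0: C(33,0)·0.09^0·0.91^33 = 0.044501
  k=1: C(33,1)·0.09^1·0.91^32 = 0.145238
  k=2: C(33,2)·0.09^2·0.91^31 = 0.229828
P(X ≤ 2) = 0.419566

0.4196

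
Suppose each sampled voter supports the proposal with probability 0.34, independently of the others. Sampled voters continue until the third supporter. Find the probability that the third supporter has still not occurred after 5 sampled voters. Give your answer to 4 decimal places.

0.7801

Needing more than 5 sampled voters ⇔ fewer than 3 successes in the first 5. With X ~ Binomial(5, 0.34), P(Y > 5) = P(X ≤ 2).
  k=0: C(5,0)·0.34^0·0.66^5 = 0.125233
  k=1: C(5,1)·0.34^1·0.66^4 = 0.322571
  k=2: C(5,2)·0.34^2·0.66^3 = 0.332345
P(X ≤ 2) = 0.780149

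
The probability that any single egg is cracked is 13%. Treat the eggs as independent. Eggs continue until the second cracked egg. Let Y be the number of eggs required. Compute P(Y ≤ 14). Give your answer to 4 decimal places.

0.5599

Finishing within 14 eggs ⇔ at least 2 successes in the first 14. With X ~ Binomial(14, 0.13), P(Y ≤ 14) = 1 − P(X ≤ 1).
  k=0: C(14,0)·0.13^0·0.87^14 = 0.142321
  k=1: C(14,1)·0.13^1·0.87^13 = 0.297729
1 − 0.440051 = 0.559949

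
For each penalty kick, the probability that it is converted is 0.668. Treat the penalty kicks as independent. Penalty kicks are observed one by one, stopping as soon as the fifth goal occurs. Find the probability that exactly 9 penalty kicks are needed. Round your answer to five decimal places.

Y = trial on which the fifth success occurs; negative binomial, r=5, p=0.668.
P(Y=9) = C(8,4) · p^5 · (1−p)^4
= 70 · 0.13301 · 0.012149 = 0.1131183

0.11312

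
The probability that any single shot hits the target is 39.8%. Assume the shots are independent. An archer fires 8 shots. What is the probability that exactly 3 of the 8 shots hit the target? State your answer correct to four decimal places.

X ~ Binomial(n=8, p=0.398).
P(X=3) = C(8,3) · p^3 · (1−p)^5
= 56 · 0.063045 · 0.079065 = 0.279138

0.2791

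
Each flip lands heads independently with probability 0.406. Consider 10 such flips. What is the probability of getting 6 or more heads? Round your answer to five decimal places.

0.17645

X ~ Binomial(10, 0.406); P(X ≥ 6) = Σ C(10,k) p^k (1−p)^(10−k) over k:
  k=6: C(10,6)·0.406^6·0.594^4 = 0.1170904
  k=7: C(10,7)·0.406^7·0.594^3 = 0.0457323
  k=8: C(10,8)·0.406^8·0.594^2 = 0.0117218
  k=9: C(10,9)·0.406^9·0.594^1 = 0.0017804
  k=10: C(10,10)·0.406^10·0.594^0 = 0.0001217
Total = 0.1764466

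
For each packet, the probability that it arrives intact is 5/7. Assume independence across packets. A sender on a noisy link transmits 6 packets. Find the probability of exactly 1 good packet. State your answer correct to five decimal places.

0.00816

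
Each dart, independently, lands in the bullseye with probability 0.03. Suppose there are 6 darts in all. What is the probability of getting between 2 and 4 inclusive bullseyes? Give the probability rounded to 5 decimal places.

0.01246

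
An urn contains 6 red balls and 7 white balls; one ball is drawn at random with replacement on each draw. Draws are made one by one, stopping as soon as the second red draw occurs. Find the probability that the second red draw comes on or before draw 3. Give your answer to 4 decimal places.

0.4424

Finishing within 3 draws ⇔ at least 2 successes in the first 3. With X ~ Binomial(3, 0.461538), P(Y ≤ 3) = 1 − P(X ≤ 1).
  k=0: C(3,0)·0.461538^0·0.538462^3 = 0.156122
  k=1: C(3,1)·0.461538^1·0.538462^2 = 0.401457
1 − 0.557579 = 0.442421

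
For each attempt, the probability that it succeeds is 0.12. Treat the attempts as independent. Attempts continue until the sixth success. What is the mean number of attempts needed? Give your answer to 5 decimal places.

50.00000

Y = total attempts until the sixth success; negative binomial with r=6, p=0.12.
E[Y] = r / p = 6 / 0.12 = 50.0000000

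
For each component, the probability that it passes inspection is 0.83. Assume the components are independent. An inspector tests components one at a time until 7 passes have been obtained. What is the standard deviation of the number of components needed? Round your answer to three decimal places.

1.314

Y = total components until the seventh success; negative binomial with r=7, p=0.83.
SD(Y) = √[r(1−p)/p²] = √(1.72739) = 1.31430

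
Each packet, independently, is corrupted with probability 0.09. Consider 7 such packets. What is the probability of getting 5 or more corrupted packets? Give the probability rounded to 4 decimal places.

X ~ Binomial(7, 0.09); P(X ≥ 5) = Σ C(7,k) p^k (1−p)^(7−k) over k:
  k=5: C(7,5)·0.09^5·0.91^2 = 0.000103
  k=6: C(7,6)·0.09^6·0.91^1 = 0.000003
  k=7: C(7,7)·0.09^7·0.91^0 = 0.000000
Total = 0.000106

0.0001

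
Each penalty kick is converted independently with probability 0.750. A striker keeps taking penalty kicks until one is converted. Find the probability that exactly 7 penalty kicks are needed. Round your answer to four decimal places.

0.0002

Geometric (trials to first success), p = 0.75.
P(Y = 7) = (1−p)^6 · p = 0.00024414 · 0.75 = 0.000183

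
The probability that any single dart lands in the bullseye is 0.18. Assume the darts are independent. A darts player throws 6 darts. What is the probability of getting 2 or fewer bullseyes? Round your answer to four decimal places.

0.9241

X ~ Binomial(6, 0.18); P(X ≤ 2) = Σ C(6,k) p^k (1−p)^(6−k) over k:
  k=0: C(6,0)·0.18^0·0.82^6 = 0.304007
  k=1: C(6,1)·0.18^1·0.82^5 = 0.400399
  k=2: C(6,2)·0.18^2·0.82^4 = 0.219731
Total = 0.924137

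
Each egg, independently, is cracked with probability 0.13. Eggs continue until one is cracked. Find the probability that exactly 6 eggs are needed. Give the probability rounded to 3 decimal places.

0.065

Geometric (trials to first success), p = 0.13.
P(Y = 6) = (1−p)^5 · p = 0.49842 · 0.13 = 0.06479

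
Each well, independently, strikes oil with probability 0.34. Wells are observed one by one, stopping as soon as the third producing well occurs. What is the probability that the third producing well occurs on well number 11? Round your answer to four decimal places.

0.0637

Y = trial on which the third success occurs; negative binomial, r=3, p=0.34.
P(Y=11) = C(10,2) · p^3 · (1−p)^8
= 45 · 0.039304 · 0.036004 = 0.063680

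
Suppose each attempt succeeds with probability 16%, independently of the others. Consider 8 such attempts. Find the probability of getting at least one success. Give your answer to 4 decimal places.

P(at least one) = 1 − P(none) = 1 − (1 − 0.16)^8
= 1 − 0.247876 = 0.752124

0.7521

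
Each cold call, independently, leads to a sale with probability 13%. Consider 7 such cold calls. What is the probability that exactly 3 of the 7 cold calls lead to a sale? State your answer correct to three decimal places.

0.044

X ~ Binomial(n=7, p=0.13).
P(X=3) = C(7,3) · p^3 · (1−p)^4
= 35 · 0.002197 · 0.5729 = 0.04405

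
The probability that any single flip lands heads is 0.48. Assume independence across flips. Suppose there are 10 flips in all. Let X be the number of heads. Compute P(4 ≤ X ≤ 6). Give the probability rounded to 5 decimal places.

0.65232

X ~ Binomial(10, 0.48); P(4 ≤ X ≤ 6) = Σ C(10,k) p^k (1−p)^(10−k) over k:
  k=4: C(10,4)·0.48^4·0.52^6 = 0.2203963
  k=5: C(10,5)·0.48^5·0.52^5 = 0.2441313
  k=6: C(10,6)·0.48^6·0.52^4 = 0.1877933
Total = 0.6523209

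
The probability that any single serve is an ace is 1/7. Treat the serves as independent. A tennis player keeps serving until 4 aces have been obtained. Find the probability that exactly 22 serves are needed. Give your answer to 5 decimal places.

Y = trial on which the fourth success occurs; negative binomial, r=4, p=0.142857.
P(Y=22) = C(21,3) · p^4 · (1−p)^18
= 1330 · 0.00041649 · 0.062367 = 0.0345476

0.03455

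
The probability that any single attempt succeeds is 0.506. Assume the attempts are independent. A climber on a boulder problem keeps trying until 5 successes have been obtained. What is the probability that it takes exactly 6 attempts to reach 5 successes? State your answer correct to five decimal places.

0.08193

Y = trial on which the fifth success occurs; negative binomial, r=5, p=0.506.
P(Y=6) = C(5,4) · p^5 · (1−p)^1
= 5 · 0.033171 · 0.494 = 0.0819312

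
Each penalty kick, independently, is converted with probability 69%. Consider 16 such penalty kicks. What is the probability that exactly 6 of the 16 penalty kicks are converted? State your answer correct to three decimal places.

0.007

X ~ Binomial(n=16, p=0.69).
P(X=6) = C(16,6) · p^6 · (1−p)^10
= 8008 · 0.10792 · 8.1963e-06 = 0.00708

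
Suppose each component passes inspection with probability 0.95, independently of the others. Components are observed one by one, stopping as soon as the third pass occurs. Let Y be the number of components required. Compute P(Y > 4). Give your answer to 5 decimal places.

Needing more than 4 components ⇔ fewer than 3 successes in the first 4. With X ~ Binomial(4, 0.95), P(Y > 4) = P(X ≤ 2).
  k=0: C(4,0)·0.95^0·0.05^4 = 0.0000063
  k=1: C(4,1)·0.95^1·0.05^3 = 0.0004750
  k=2: C(4,2)·0.95^2·0.05^2 = 0.0135375
P(X ≤ 2) = 0.0140187

0.01402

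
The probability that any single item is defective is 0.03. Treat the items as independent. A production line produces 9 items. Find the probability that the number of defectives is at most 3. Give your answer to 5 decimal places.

0.99991

X ~ Binomial(9, 0.03); P(X ≤ 3) = Σ C(9,k) p^k (1−p)^(9−k) over k:
  k=0: C(9,0)·0.03^0·0.97^9 = 0.7602311
  k=1: C(9,1)·0.03^1·0.97^8 = 0.2116107
  k=2: C(9,2)·0.03^2·0.97^7 = 0.0261786
  k=3: C(9,3)·0.03^3·0.97^6 = 0.0018892
Total = 0.9999096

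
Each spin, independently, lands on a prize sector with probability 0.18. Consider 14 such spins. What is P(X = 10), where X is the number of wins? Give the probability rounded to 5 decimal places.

0.00002

X ~ Binomial(n=14, p=0.18).
P(X=10) = C(14,10) · p^10 · (1−p)^4
= 1001 · 3.5705e-08 · 0.45212 = 0.0000162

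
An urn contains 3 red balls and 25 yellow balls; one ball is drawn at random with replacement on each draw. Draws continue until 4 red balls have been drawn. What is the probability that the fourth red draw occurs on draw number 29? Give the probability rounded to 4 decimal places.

Y = trial on which the fourth success occurs; negative binomial, r=4, p=0.107143.
P(Y=29) = C(28,3) · p^4 · (1−p)^25
= 3276 · 0.00013178 · 0.058823 = 0.025395

0.0254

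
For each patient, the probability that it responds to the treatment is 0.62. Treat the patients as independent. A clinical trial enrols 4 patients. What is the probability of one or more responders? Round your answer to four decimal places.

0.9791

P(at least one) = 1 − P(none) = 1 − (1 − 0.62)^4
= 1 − 0.020851 = 0.979149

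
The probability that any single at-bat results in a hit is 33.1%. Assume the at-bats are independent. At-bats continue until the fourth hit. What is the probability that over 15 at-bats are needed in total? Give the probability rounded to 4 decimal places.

Needing more than 15 at-bats ⇔ fewer than 4 successes in the first 15. With X ~ Binomial(15, 0.331), P(Y > 15) = P(X ≤ 3).
  k=0: C(15,0)·0.331^0·0.669^15 = 0.002407
  k=1: C(15,1)·0.331^1·0.669^14 = 0.017860
  k=2: C(15,2)·0.331^2·0.669^13 = 0.061856
  k=3: C(15,3)·0.331^3·0.669^12 = 0.132620
P(X ≤ 3) = 0.214743

0.2147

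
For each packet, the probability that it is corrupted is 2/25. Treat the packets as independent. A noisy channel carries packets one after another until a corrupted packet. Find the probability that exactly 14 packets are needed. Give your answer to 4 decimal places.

0.0271

Geometric (trials to first success), p = 0.08.
P(Y = 14) = (1−p)^13 · p = 0.33825 · 0.08 = 0.027060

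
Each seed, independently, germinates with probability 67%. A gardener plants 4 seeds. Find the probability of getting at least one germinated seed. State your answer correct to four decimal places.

P(at least one) = 1 − P(none) = 1 − (1 − 0.67)^4
= 1 − 0.011859 = 0.988141

0.9881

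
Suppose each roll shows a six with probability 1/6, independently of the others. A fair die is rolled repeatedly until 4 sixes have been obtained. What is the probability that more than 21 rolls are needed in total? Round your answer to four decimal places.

Needing more than 21 rolls ⇔ fewer than 4 successes in the first 21. With X ~ Binomial(21, 0.166667), P(Y > 21) = P(X ≤ 3).
  k=0: C(21,0)·0.166667^0·0.833333^21 = 0.021737
  k=1: C(21,1)·0.166667^1·0.833333^20 = 0.091294
  k=2: C(21,2)·0.166667^2·0.833333^19 = 0.182588
  k=3: C(21,3)·0.166667^3·0.833333^18 = 0.231279
P(X ≤ 3) = 0.526898

0.5269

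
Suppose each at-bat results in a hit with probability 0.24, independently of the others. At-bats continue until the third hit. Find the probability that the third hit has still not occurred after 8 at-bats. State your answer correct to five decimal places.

0.70328

Needing more than 8 at-bats ⇔ fewer than 3 successes in the first 8. With X ~ Binomial(8, 0.24), P(Y > 8) = P(X ≤ 2).
  k=0: C(8,0)·0.24^0·0.76^8 = 0.1113035
  k=1: C(8,1)·0.24^1·0.76^7 = 0.2811877
  k=2: C(8,2)·0.24^2·0.76^6 = 0.3107864
P(X ≤ 2) = 0.7032777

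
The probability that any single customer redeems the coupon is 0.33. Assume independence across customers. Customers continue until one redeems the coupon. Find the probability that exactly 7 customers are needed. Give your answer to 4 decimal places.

0.0299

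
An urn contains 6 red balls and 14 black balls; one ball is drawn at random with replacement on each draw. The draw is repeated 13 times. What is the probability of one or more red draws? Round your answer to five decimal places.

P(at least one) = 1 − P(none) = 1 − (1 − 0.30)^13
= 1 − 0.0096889 = 0.9903111

0.99031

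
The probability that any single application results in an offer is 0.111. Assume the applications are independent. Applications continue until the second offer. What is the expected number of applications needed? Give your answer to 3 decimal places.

Y = total applications until the second success; negative binomial with r=2, p=0.111.
E[Y] = r / p = 2 / 0.111 = 18.01802

18.018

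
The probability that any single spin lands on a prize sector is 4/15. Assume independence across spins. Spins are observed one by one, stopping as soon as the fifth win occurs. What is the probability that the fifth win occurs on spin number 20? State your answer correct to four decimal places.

0.0499

Y = trial on which the fifth success occurs; negative binomial, r=5, p=0.266667.
P(Y=20) = C(19,4) · p^5 · (1−p)^15
= 3876 · 0.0013485 · 0.0095394 = 0.049860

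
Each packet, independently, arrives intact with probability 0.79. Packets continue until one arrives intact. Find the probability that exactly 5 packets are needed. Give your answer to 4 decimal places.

Geometric (trials to first success), p = 0.79.
P(Y = 5) = (1−p)^4 · p = 0.0019448 · 0.79 = 0.001536

0.0015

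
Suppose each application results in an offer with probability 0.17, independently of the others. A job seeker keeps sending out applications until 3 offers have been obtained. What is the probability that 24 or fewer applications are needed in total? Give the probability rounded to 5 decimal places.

0.80012

Finishing within 24 applications ⇔ at least 3 successes in the first 24. With X ~ Binomial(24, 0.17), P(Y ≤ 24) = 1 − P(X ≤ 2).
  k=0: C(24,0)·0.17^0·0.83^24 = 0.0114255
  k=1: C(24,1)·0.17^1·0.83^23 = 0.0561638
  k=2: C(24,2)·0.17^2·0.83^22 = 0.1322894
1 − 0.1998786 = 0.8001214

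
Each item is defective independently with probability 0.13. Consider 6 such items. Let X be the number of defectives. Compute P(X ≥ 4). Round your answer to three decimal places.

0.003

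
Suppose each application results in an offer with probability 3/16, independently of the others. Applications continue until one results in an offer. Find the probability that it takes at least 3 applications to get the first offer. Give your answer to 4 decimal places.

Y = number of applications to the first success; geometric, p = 0.1875.
P(Y > 2) = P(first 2 all fail) = (1−p)^2 = 0.660156

0.6602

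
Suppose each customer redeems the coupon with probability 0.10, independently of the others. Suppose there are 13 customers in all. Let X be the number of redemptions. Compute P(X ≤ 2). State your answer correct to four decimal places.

X ~ Binomial(13, 0.10); P(X ≤ 2) = Σ C(13,k) p^k (1−p)^(13−k) over k:
  k=0: C(13,0)·0.10^0·0.90^13 = 0.254187
  k=1: C(13,1)·0.10^1·0.90^12 = 0.367158
  k=2: C(13,2)·0.10^2·0.90^11 = 0.244772
Total = 0.866117

0.8661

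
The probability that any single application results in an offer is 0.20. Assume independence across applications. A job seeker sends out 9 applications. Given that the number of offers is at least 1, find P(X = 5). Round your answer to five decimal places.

0.01908

X ~ Binomial(9, 0.20). Want P(X=5 | X≥1) = P(X=5) / P(X≥1).
P(X=5) = C(9,5)·0.20^5·0.80^4 = 0.0165151
P(X≥1) = 1 − 0.1342177 = 0.8657823
Ratio = 0.0165151 / 0.8657823 = 0.0190753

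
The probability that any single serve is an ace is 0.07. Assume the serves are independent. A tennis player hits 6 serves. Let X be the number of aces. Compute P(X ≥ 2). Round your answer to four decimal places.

0.0608

X ~ Binomial(6, 0.07); P(X ≥ 2) = Σ C(6,k) p^k (1−p)^(6−k) over k:
  k=2: C(6,2)·0.07^2·0.93^4 = 0.054982
  k=3: C(6,3)·0.07^3·0.93^3 = 0.005518
  k=4: C(6,4)·0.07^4·0.93^2 = 0.000311
  k=5: C(6,5)·0.07^5·0.93^1 = 0.000009
  k=6: C(6,6)·0.07^6·0.93^0 = 0.000000
Total = 0.060821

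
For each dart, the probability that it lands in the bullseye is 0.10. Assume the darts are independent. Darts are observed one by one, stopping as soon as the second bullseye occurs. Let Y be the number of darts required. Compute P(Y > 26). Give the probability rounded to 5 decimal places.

Needing more than 26 darts ⇔ fewer than 2 successes in the first 26. With X ~ Binomial(26, 0.10), P(Y > 26) = P(X ≤ 1).
  k=0: C(26,0)·0.10^0·0.90^26 = 0.0646108
  k=1: C(26,1)·0.10^1·0.90^25 = 0.1866535
P(X ≤ 1) = 0.2512643

0.25126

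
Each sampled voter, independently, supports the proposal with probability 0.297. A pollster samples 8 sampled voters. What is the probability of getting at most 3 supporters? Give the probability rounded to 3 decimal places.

0.811

X ~ Binomial(8, 0.297); P(X ≤ 3) = Σ C(8,k) p^k (1−p)^(8−k) over k:
  k=0: C(8,0)·0.297^0·0.703^8 = 0.05965
  k=1: C(8,1)·0.297^1·0.703^7 = 0.20162
  k=2: C(8,2)·0.297^2·0.703^6 = 0.29813
  k=3: C(8,3)·0.297^3·0.703^5 = 0.25190
Total = 0.81131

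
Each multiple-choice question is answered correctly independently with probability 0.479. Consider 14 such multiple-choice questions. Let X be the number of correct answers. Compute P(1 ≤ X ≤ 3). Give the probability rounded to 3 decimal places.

X ~ Binomial(14, 0.479); P(1 ≤ X ≤ 3) = Σ C(14,k) p^k (1−p)^(14−k) over k:
  k=1: C(14,1)·0.479^1·0.521^13 = 0.00140
  k=2: C(14,2)·0.479^2·0.521^12 = 0.00835
  k=3: C(14,3)·0.479^3·0.521^11 = 0.03071
Total = 0.04046

0.040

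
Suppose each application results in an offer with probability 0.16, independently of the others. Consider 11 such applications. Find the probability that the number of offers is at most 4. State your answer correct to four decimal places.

X ~ Binomial(11, 0.16); P(X ≤ 4) = Σ C(11,k) p^k (1−p)^(11−k) over k:
  k=0: C(11,0)·0.16^0·0.84^11 = 0.146917
  k=1: C(11,1)·0.16^1·0.84^10 = 0.307826
  k=2: C(11,2)·0.16^2·0.84^9 = 0.293168
  k=3: C(11,3)·0.16^3·0.84^8 = 0.167524
  k=4: C(11,4)·0.16^4·0.84^7 = 0.063819
Total = 0.979254

0.9793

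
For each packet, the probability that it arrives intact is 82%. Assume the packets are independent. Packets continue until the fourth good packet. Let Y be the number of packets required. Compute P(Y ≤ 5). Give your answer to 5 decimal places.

Finishing within 5 packets ⇔ at least 4 successes in the first 5. With X ~ Binomial(5, 0.82), P(Y ≤ 5) = 1 − P(X ≤ 3).
  k=0: C(5,0)·0.82^0·0.18^5 = 0.0001890
  k=1: C(5,1)·0.82^1·0.18^4 = 0.0043040
  k=2: C(5,2)·0.82^2·0.18^3 = 0.0392144
  k=3: C(5,3)·0.82^3·0.18^2 = 0.1786432
1 − 0.2223506 = 0.7776494

0.77765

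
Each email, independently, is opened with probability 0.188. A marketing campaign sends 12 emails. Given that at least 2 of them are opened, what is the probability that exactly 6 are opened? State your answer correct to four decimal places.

0.0170

X ~ Binomial(12, 0.188). Want P(X=6 | X≥2) = P(X=6) / P(X≥2).
P(X=6) = C(12,6)·0.188^6·0.812^6 = 0.011694
P(X≥2) = 1 − 0.082162 − 0.228273 = 0.689564
Ratio = 0.011694 / 0.689564 = 0.016958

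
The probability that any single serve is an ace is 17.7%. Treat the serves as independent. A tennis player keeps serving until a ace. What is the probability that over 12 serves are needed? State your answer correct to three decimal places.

Y = number of serves to the first success; geometric, p = 0.177.
P(Y > 12) = P(first 12 all fail) = (1−p)^12 = 0.09656

0.097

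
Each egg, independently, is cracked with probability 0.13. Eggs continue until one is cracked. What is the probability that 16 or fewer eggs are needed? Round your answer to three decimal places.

0.892

Y = number of eggs to the first success; geometric, p = 0.13.
P(Y ≤ 16) = 1 − (1−p)^16 = 1 − 0.10772 = 0.89228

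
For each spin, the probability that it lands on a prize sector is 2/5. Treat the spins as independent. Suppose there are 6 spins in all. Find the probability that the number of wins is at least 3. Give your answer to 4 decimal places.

X ~ Binomial(6, 0.40); P(X ≥ 3) = Σ C(6,k) p^k (1−p)^(6−k) over k:
  k=3: C(6,3)·0.40^3·0.60^3 = 0.276480
  k=4: C(6,4)·0.40^4·0.60^2 = 0.138240
  k=5: C(6,5)·0.40^5·0.60^1 = 0.036864
  k=6: C(6,6)·0.40^6·0.60^0 = 0.004096
Total = 0.455680

0.4557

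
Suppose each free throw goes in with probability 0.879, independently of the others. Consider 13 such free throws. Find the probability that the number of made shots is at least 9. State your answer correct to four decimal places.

0.9856

X ~ Binomial(13, 0.879); P(X ≥ 9) = Σ C(13,k) p^k (1−p)^(13−k) over k:
  k=9: C(13,9)·0.879^9·0.121^4 = 0.048012
  k=10: C(13,10)·0.879^10·0.121^3 = 0.139512
  k=11: C(13,11)·0.879^11·0.121^2 = 0.276403
  k=12: C(13,12)·0.879^12·0.121^1 = 0.334653
  k=13: C(13,13)·0.879^13·0.121^0 = 0.187006
Total = 0.985586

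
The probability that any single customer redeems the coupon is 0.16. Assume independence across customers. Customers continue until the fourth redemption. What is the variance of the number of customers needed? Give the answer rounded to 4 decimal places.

Y = total customers until the fourth success; negative binomial with r=4, p=0.16.
Var(Y) = r(1−p)/p² = 4·0.84 / 0.16² = 131.250000

131.2500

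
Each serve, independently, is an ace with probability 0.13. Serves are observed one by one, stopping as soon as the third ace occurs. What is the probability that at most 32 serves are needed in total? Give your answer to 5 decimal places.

0.80440

Finishing within 32 serves ⇔ at least 3 successes in the first 32. With X ~ Binomial(32, 0.13), P(Y ≤ 32) = 1 − P(X ≤ 2).
  k=0: C(32,0)·0.13^0·0.87^32 = 0.0116042
  k=1: C(32,1)·0.13^1·0.87^31 = 0.0554869
  k=2: C(32,2)·0.13^2·0.87^30 = 0.1285127
1 − 0.1956038 = 0.8043962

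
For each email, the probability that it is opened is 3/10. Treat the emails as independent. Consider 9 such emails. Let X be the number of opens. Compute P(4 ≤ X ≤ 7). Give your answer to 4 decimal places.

X ~ Binomial(9, 0.30); P(4 ≤ X ≤ 7) = Σ C(9,k) p^k (1−p)^(9−k) over k:
  k=4: C(9,4)·0.30^4·0.70^5 = 0.171532
  k=5: C(9,5)·0.30^5·0.70^4 = 0.073514
  k=6: C(9,6)·0.30^6·0.70^3 = 0.021004
  k=7: C(9,7)·0.30^7·0.70^2 = 0.003858
Total = 0.269908

0.2699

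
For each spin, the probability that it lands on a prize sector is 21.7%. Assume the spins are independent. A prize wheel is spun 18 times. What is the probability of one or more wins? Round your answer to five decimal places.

P(at least one) = 1 − P(none) = 1 − (1 − 0.217)^18
= 1 − 0.0122380 = 0.9877620

0.98776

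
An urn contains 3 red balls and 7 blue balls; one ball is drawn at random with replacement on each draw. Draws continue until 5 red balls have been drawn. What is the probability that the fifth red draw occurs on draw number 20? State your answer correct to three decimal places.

0.045

Y = trial on which the fifth success occurs; negative binomial, r=5, p=0.30.
P(Y=20) = C(19,4) · p^5 · (1−p)^15
= 3876 · 0.00243 · 0.0047476 = 0.04472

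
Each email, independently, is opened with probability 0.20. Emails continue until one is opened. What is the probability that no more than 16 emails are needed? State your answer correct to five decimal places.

Y = number of emails to the first success; geometric, p = 0.20.
P(Y ≤ 16) = 1 − (1−p)^16 = 1 − 0.0281475 = 0.9718525

0.97185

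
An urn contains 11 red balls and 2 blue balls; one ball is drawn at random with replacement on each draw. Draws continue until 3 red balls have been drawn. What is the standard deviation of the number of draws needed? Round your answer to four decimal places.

Y = total draws until the third success; negative binomial with r=3, p=0.846154.
SD(Y) = √[r(1−p)/p²] = √(0.644628) = 0.802887

0.8029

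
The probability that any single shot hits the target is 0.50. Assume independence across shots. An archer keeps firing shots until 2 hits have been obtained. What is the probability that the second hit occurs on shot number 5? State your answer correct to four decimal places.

Y = trial on which the second success occurs; negative binomial, r=2, p=0.50.
P(Y=5) = C(4,1) · p^2 · (1−p)^3
= 4 · 0.25 · 0.125 = 0.125000

0.1250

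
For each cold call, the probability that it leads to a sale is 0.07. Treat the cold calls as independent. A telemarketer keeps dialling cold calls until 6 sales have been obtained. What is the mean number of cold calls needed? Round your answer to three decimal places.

85.714

Y = total cold calls until the sixth success; negative binomial with r=6, p=0.07.
E[Y] = r / p = 6 / 0.07 = 85.71429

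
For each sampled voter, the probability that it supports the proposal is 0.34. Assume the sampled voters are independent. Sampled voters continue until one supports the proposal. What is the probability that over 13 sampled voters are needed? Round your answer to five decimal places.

Y = number of sampled voters to the first success; geometric, p = 0.34.
P(Y > 13) = P(first 13 all fail) = (1−p)^13 = 0.0045089

0.00451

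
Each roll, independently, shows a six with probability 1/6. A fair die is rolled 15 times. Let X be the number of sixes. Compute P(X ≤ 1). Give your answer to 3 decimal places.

0.260

X ~ Binomial(15, 0.166667); P(X ≤ 1) = Σ C(15,k) p^k (1−p)^(15−k) over k:
  k=0: C(15,0)·0.166667^0·0.833333^15 = 0.06491
  k=1: C(15,1)·0.166667^1·0.833333^14 = 0.19472
Total = 0.25962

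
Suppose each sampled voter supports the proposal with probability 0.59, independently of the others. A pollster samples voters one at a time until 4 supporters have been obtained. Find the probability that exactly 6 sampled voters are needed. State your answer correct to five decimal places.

0.20369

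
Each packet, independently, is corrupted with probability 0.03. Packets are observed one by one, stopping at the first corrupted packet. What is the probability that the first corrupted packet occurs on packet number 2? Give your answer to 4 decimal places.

Geometric (trials to first success), p = 0.03.
P(Y = 2) = (1−p)^1 · p = 0.97 · 0.03 = 0.029100

0.0291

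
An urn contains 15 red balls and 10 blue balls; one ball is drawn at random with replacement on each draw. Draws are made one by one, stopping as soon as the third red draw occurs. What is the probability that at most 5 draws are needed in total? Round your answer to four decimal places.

Finishing within 5 draws ⇔ at least 3 successes in the first 5. With X ~ Binomial(5, 0.60), P(Y ≤ 5) = 1 − P(X ≤ 2).
  k=0: C(5,0)·0.60^0·0.40^5 = 0.010240
  k=1: C(5,1)·0.60^1·0.40^4 = 0.076800
  k=2: C(5,2)·0.60^2·0.40^3 = 0.230400
1 − 0.317440 = 0.682560

0.6826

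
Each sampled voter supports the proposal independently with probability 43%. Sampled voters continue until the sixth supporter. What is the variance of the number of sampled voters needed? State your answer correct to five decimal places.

Y = total sampled voters until the sixth success; negative binomial with r=6, p=0.43.
Var(Y) = r(1−p)/p² = 6·0.57 / 0.43² = 18.4964846

18.49648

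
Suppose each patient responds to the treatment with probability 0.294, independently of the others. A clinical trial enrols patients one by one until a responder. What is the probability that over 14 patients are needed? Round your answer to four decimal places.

Y = number of patients to the first success; geometric, p = 0.294.
P(Y > 14) = P(first 14 all fail) = (1−p)^14 = 0.007643

0.0076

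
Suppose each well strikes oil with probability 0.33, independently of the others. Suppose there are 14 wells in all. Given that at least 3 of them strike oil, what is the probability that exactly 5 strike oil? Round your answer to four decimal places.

0.2395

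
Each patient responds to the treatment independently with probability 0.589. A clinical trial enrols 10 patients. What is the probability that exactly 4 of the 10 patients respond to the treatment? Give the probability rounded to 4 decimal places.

0.1218

X ~ Binomial(n=10, p=0.589).
P(X=4) = C(10,4) · p^4 · (1−p)^6
= 210 · 0.12035 · 0.00482 = 0.121824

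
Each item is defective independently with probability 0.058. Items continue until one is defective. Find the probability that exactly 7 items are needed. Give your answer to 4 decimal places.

Geometric (trials to first success), p = 0.058.
P(Y = 7) = (1−p)^6 · p = 0.69872 · 0.058 = 0.040526

0.0405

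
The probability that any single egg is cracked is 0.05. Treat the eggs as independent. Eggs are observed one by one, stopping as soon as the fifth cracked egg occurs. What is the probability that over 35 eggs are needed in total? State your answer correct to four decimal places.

Needing more than 35 eggs ⇔ fewer than 5 successes in the first 35. With X ~ Binomial(35, 0.05), P(Y > 35) = P(X ≤ 4).
  k=0: C(35,0)·0.05^0·0.95^35 = 0.166083
  k=1: C(35,1)·0.05^1·0.95^34 = 0.305943
  k=2: C(35,2)·0.05^2·0.95^33 = 0.273739
  k=3: C(35,3)·0.05^3·0.95^32 = 0.158480
  k=4: C(35,4)·0.05^4·0.95^31 = 0.066729
P(X ≤ 4) = 0.970974

0.9710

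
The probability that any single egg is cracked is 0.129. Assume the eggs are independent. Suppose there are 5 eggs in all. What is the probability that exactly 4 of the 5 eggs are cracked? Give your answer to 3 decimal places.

X ~ Binomial(n=5, p=0.129).
P(X=4) = C(5,4) · p^4 · (1−p)^1
= 5 · 0.00027692 · 0.871 = 0.00121

0.001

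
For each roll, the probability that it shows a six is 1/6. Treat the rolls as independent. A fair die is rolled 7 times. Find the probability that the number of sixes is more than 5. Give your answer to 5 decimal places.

0.00013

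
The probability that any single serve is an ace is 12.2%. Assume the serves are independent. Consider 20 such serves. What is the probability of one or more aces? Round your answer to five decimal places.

P(at least one) = 1 − P(none) = 1 − (1 − 0.122)^20
= 1 − 0.0741123 = 0.9258877

0.92589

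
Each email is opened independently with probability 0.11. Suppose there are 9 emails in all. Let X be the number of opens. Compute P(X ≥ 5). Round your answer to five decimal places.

X ~ Binomial(9, 0.11); P(X ≥ 5) = Σ C(9,k) p^k (1−p)^(9−k) over k:
  k=5: C(9,5)·0.11^5·0.89^4 = 0.0012732
  k=6: C(9,6)·0.11^6·0.89^3 = 0.0001049
  k=7: C(9,7)·0.11^7·0.89^2 = 0.0000056
  k=8: C(9,8)·0.11^8·0.89^1 = 0.0000002
  k=9: C(9,9)·0.11^9·0.89^0 = 0.0000000
Total = 0.0013838

0.00138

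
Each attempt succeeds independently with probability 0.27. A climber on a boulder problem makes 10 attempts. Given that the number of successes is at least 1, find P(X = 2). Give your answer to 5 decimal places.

0.27644

X ~ Binomial(10, 0.27). Want P(X=2 | X≥1) = P(X=2) / P(X≥1).
P(X=2) = C(10,2)·0.27^2·0.73^8 = 0.2645592
P(X≥1) = 1 − 0.0429763 = 0.9570237
Ratio = 0.2645592 / 0.9570237 = 0.2764396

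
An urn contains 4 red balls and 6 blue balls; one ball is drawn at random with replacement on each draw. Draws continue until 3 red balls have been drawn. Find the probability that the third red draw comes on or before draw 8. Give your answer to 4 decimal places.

0.6846

Finishing within 8 draws ⇔ at least 3 successes in the first 8. With X ~ Binomial(8, 0.40), P(Y ≤ 8) = 1 − P(X ≤ 2).
  k=0: C(8,0)·0.40^0·0.60^8 = 0.016796
  k=1: C(8,1)·0.40^1·0.60^7 = 0.089580
  k=2: C(8,2)·0.40^2·0.60^6 = 0.209019
1 − 0.315395 = 0.684605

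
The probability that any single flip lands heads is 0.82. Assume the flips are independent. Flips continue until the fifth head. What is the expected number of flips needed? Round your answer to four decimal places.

Y = total flips until the fifth success; negative binomial with r=5, p=0.82.
E[Y] = r / p = 5 / 0.82 = 6.097561

6.0976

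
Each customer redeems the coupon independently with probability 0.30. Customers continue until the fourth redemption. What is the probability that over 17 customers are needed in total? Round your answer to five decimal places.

0.20191

Needing more than 17 customers ⇔ fewer than 4 successes in the first 17. With X ~ Binomial(17, 0.30), P(Y > 17) = P(X ≤ 3).
  k=0: C(17,0)·0.30^0·0.70^17 = 0.0023263
  k=1: C(17,1)·0.30^1·0.70^16 = 0.0169488
  k=2: C(17,2)·0.30^2·0.70^15 = 0.0581102
  k=3: C(17,3)·0.30^3·0.70^14 = 0.1245218
P(X ≤ 3) = 0.2019070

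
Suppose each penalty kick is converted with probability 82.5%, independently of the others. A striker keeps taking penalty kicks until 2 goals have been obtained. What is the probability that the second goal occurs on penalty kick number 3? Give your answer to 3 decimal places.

Y = trial on which the second success occurs; negative binomial, r=2, p=0.825.
P(Y=3) = C(2,1) · p^2 · (1−p)^1
= 2 · 0.68063 · 0.175 = 0.23822

0.238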